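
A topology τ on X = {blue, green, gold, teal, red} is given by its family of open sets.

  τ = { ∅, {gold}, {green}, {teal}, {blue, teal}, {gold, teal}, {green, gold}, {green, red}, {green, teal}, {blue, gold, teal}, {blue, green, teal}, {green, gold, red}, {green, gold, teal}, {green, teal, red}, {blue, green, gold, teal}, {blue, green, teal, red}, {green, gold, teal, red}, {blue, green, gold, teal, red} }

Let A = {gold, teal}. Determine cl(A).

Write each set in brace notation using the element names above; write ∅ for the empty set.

X∖A={blue, green, red}, int(X∖A)={green, red}, hence cl(A)={blue, gold, teal}

{blue, gold, teal}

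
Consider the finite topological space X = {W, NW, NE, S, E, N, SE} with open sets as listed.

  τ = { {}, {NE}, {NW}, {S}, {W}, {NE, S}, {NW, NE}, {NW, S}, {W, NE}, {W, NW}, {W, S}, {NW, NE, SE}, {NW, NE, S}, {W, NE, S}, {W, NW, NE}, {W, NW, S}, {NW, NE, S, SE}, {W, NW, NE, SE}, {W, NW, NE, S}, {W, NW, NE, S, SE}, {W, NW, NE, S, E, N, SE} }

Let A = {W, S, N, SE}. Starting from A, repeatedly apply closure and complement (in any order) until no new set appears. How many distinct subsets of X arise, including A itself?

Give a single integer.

cl via duality: int({NW, NE, E}) = {NW, NE}, so X∖{NW, NE} = {W, S, E, N, SE}
Write k for closure, c for complement:
  1. A     = {W, S, N, SE}
  2. kA    = {W, S, E, N, SE}
  3. cA    = {NW, NE, E}
  4. ckA   = {NW, NE}
  5. kcA   = {NW, NE, E, N, SE}
  6. ckcA  = {W, S}
  7. kckcA = {W, S, E, N}
  8. ckckcA = {NW, NE, SE}
applying k or c yields no new set

8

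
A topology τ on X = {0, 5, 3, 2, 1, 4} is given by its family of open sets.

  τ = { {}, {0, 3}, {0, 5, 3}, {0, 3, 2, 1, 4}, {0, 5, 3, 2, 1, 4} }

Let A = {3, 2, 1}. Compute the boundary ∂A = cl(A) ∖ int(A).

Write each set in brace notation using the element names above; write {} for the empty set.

open subsets of A: {}; so int(A) = {}
closure: X∖int(X∖A) = X∖{} = {0, 5, 3, 2, 1, 4}
∂A = {0, 5, 3, 2, 1, 4} minus {} = {0, 5, 3, 2, 1, 4}

{0, 5, 3, 2, 1, 4}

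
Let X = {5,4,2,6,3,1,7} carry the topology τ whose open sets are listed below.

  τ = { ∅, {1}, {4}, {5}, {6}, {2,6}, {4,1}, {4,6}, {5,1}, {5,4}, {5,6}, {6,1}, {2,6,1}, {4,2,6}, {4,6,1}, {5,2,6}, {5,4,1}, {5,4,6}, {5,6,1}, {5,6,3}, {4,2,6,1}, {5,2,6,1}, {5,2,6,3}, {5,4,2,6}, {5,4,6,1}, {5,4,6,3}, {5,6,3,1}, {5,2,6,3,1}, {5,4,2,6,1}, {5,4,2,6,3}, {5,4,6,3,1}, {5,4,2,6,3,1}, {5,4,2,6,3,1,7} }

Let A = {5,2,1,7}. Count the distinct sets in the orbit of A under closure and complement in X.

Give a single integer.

8

cl via duality: int({4,6,3}) = {4,6}, so X∖{4,6} = {5,2,3,1,7}
Write k for closure, c for complement:
  1. A     = {5,2,1,7}
  2. kA    = {5,2,3,1,7}
  3. cA    = {4,6,3}
  4. ckA   = {4,6}
  5. kcA   = {4,2,6,3,7}
  6. ckcA  = {5,1}
  7. kckcA = {5,3,1,7}
  8. ckckcA = {4,2,6}
applying k or c yields no new set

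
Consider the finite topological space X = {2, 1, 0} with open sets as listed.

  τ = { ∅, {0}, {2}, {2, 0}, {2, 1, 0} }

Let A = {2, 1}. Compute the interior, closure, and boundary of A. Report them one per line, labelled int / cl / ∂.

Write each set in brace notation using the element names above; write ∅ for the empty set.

int(A) = {2}
cl(A)  = {2, 1}
∂A     = {1}

open subsets of A: ∅, {2}; so int(A) = {2}
closure: X∖int(X∖A) = X∖{0} = {2, 1}
∂A = {2, 1} minus {2} = {1}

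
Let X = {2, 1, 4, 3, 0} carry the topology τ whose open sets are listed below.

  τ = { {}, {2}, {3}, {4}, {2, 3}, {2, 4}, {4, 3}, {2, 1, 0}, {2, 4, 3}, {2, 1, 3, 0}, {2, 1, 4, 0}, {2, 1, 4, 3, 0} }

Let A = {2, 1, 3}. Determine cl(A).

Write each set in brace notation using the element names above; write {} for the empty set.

cl via duality: int({4, 0}) = {4}, so X∖{4} = {2, 1, 3, 0}

{2, 1, 3, 0}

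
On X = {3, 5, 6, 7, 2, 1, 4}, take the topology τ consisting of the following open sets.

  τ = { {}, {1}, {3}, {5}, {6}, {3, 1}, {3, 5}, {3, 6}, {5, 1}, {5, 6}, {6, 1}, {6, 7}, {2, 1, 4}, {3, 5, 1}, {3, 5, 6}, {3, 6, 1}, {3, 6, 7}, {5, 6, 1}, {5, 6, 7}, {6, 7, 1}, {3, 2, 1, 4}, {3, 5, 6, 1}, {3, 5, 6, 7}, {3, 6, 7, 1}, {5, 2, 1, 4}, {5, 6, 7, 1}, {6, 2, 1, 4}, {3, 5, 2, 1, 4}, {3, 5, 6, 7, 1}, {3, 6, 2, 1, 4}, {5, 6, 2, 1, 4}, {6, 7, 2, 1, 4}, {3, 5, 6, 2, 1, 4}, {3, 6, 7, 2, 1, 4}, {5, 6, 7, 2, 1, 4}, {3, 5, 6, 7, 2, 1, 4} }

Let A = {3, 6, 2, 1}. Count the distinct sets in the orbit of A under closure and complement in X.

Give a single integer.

6

cl via duality: int({5, 7, 4}) = {5}, so X∖{5} = {3, 6, 7, 2, 1, 4}
Write k for closure, c for complement:
  1. A     = {3, 6, 2, 1}
  2. kA    = {3, 6, 7, 2, 1, 4}
  3. cA    = {5, 7, 4}
  4. ckA   = {5}
  5. kcA   = {5, 7, 2, 4}
  6. ckcA  = {3, 6, 1}
applying k or c yields no new set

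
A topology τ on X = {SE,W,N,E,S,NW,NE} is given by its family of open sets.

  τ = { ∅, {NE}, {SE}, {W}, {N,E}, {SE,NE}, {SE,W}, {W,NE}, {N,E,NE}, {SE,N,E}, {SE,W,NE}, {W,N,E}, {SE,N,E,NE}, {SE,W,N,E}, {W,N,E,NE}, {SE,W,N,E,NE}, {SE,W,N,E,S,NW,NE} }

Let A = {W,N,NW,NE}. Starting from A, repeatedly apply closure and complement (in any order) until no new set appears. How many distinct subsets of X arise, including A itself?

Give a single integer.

10

closure: X∖int(X∖A) = X∖{SE} = {W,N,E,S,NW,NE}
Let k=closure and c=complement:
  1. A     = {W,N,NW,NE}
  2. kA    = {W,N,E,S,NW,NE}
  3. cA    = {SE,E,S}
  4. ckA   = {SE}
  5. kcA   = {SE,N,E,S,NW}
  6. kckA  = {SE,S,NW}
  7. ckcA  = {W,NE}
  8. ckckA = {W,N,E,NE}
  9. kckcA = {W,S,NW,NE}
  10. ckckcA = {SE,N,E}
— saturated at 10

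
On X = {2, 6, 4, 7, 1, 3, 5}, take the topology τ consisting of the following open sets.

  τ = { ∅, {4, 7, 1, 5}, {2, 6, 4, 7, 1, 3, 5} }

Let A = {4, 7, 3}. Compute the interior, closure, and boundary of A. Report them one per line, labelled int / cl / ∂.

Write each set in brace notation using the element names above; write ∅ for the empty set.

int(A) = ∅
cl(A)  = {2, 6, 4, 7, 1, 3, 5}
∂A     = {2, 6, 4, 7, 1, 3, 5}

interior: largest open inside A is ∅ (from ∅)
cl via duality: int({2, 6, 1, 5}) = ∅, so X∖∅ = {2, 6, 4, 7, 1, 3, 5}
cl∖int = {2, 6, 4, 7, 1, 3, 5}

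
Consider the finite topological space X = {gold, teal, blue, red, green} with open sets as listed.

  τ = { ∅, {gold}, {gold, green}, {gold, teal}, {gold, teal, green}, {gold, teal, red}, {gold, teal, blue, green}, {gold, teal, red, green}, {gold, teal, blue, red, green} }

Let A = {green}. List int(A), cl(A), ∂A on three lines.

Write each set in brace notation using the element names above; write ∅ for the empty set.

U open, U⊆A: ∅. int(A) = ⋃ = ∅
X∖A={gold, teal, blue, red}, int(X∖A)={gold, teal, red}, hence cl(A)={blue, green}
∂A: remove int from cl → {blue, green}

int(A) = ∅
cl(A)  = {blue, green}
∂A     = {blue, green}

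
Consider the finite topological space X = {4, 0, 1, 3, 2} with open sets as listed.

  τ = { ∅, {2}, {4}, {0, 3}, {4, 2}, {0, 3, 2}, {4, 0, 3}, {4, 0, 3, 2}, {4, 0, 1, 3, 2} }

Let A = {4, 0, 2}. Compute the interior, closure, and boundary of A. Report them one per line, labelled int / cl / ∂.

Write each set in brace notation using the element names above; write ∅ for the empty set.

U open, U⊆A: ∅, {4}, {2}, {4, 2}. int(A) = ⋃ = {4, 2}
X∖A={1, 3}, int(X∖A)=∅, hence cl(A)={4, 0, 1, 3, 2}
∂A: remove int from cl → {0, 1, 3}

int(A) = {4, 2}
cl(A)  = {4, 0, 1, 3, 2}
∂A     = {0, 1, 3}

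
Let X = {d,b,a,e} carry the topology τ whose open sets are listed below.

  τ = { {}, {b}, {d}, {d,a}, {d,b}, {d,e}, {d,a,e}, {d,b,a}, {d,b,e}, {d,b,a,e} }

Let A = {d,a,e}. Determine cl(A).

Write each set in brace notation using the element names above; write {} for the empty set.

X∖A={b}, int(X∖A)={b}, hence cl(A)={d,a,e}

{d,a,e}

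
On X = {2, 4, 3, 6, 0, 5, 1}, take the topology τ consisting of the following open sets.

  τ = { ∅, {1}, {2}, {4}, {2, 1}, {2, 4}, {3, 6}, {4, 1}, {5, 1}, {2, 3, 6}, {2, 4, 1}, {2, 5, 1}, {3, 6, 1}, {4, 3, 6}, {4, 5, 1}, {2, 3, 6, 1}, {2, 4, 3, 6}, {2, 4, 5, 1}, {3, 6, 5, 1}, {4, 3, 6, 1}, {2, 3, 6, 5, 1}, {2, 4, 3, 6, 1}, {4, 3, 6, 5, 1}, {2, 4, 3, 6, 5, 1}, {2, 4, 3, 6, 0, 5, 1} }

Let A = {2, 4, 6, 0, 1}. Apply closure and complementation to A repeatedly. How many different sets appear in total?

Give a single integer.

X∖A={3, 5}, int(X∖A)=∅, hence cl(A)={2, 4, 3, 6, 0, 5, 1}
Orbit (k=closure, c=complement):
  1. A     = {2, 4, 6, 0, 1}
  2. kA    = {2, 4, 3, 6, 0, 5, 1}
  3. cA    = {3, 5}
  4. ckA   = ∅
  5. kcA   = {3, 6, 0, 5}
  6. ckcA  = {2, 4, 1}
  7. kckcA = {2, 4, 0, 5, 1}
  8. ckckcA = {3, 6}
  9. kckckcA = {3, 6, 0}
  10. ckckckcA = {2, 4, 5, 1}
(closed under both — stop)

10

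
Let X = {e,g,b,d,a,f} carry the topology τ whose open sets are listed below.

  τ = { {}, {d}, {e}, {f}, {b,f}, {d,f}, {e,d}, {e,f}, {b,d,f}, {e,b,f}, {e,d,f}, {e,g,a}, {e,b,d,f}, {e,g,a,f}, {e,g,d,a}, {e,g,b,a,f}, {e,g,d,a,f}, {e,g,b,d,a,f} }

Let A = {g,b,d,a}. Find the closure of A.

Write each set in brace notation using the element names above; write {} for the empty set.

{g,b,d,a}

closure: X∖int(X∖A) = X∖{e,f} = {g,b,d,a}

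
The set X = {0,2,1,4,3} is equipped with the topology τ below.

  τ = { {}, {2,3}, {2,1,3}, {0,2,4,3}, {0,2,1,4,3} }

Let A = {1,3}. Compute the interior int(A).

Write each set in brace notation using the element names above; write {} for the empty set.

opens ⊆ A: {}; union → int = {}

{}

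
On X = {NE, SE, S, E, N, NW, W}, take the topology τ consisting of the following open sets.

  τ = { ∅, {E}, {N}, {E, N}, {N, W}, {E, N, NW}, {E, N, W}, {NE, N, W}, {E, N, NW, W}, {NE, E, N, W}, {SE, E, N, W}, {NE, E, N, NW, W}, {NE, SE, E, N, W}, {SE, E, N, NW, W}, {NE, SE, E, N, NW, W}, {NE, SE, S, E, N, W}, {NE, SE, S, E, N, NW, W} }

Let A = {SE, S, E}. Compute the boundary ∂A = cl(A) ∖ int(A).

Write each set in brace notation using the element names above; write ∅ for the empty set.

{SE, S, NW}

opens ⊆ A: ∅, {E}; union → int = {E}
complement {NE, N, NW, W}; its interior {NE, N, W}; cl(A) = X∖{NE, N, W} = {SE, S, E, NW}
boundary = {SE, S, E, NW} ∖ {E} = {SE, S, NW}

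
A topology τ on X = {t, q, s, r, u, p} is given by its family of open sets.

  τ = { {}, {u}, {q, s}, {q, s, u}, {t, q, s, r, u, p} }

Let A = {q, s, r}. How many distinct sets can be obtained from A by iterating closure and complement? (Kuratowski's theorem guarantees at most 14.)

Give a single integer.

6

closure: X∖int(X∖A) = X∖{u} = {t, q, s, r, p}
Let k=closure and c=complement:
  1. A     = {q, s, r}
  2. kA    = {t, q, s, r, p}
  3. cA    = {t, u, p}
  4. ckA   = {u}
  5. kcA   = {t, r, u, p}
  6. ckcA  = {q, s}
— saturated at 6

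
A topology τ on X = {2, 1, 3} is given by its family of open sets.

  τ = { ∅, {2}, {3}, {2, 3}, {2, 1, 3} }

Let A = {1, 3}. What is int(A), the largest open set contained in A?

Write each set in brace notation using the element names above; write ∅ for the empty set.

{3}

interior: largest open inside A is {3} (from ∅, {3})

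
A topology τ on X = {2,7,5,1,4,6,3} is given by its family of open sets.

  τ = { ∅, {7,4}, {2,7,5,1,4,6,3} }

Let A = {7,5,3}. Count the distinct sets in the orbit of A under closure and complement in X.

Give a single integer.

4

closure: X∖int(X∖A) = X∖∅ = {2,7,5,1,4,6,3}
Let k=closure and c=complement:
  1. A     = {7,5,3}
  2. kA    = {2,7,5,1,4,6,3}
  3. cA    = {2,1,4,6}
  4. ckA   = ∅
— saturated at 4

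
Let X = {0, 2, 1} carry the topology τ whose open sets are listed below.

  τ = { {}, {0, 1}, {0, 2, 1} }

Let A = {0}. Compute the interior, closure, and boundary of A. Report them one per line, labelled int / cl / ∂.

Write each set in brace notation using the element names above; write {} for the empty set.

int(A) = {}
cl(A)  = {0, 2, 1}
∂A     = {0, 2, 1}

U open, U⊆A: {}. int(A) = ⋃ = {}
X∖A={2, 1}, int(X∖A)={}, hence cl(A)={0, 2, 1}
∂A: remove int from cl → {0, 2, 1}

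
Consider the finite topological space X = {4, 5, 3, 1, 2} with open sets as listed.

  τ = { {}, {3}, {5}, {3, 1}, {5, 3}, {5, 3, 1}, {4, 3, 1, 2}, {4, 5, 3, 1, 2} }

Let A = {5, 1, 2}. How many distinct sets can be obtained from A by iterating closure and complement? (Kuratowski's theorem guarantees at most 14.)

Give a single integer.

6

cl via duality: int({4, 3}) = {3}, so X∖{3} = {4, 5, 1, 2}
Write k for closure, c for complement:
  1. A     = {5, 1, 2}
  2. kA    = {4, 5, 1, 2}
  3. cA    = {4, 3}
  4. ckA   = {3}
  5. kcA   = {4, 3, 1, 2}
  6. ckcA  = {5}
applying k or c yields no new set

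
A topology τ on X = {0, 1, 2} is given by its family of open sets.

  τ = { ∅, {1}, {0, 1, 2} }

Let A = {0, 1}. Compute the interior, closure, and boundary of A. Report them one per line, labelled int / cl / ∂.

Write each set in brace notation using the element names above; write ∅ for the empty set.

interior: largest open inside A is {1} (from ∅, {1})
cl via duality: int({2}) = ∅, so X∖∅ = {0, 1, 2}
cl∖int = {0, 2}

int(A) = {1}
cl(A)  = {0, 1, 2}
∂A     = {0, 2}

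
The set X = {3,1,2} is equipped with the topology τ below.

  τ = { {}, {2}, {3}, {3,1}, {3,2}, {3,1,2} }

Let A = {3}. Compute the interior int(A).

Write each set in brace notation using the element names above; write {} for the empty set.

interior: largest open inside A is {3} (from {}, {3})

{3}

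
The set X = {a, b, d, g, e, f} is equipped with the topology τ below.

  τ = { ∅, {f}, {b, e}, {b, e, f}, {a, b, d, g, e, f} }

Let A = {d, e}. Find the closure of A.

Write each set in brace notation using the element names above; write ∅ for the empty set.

complement {a, b, g, f}; its interior {f}; cl(A) = X∖{f} = {a, b, d, g, e}

{a, b, d, g, e}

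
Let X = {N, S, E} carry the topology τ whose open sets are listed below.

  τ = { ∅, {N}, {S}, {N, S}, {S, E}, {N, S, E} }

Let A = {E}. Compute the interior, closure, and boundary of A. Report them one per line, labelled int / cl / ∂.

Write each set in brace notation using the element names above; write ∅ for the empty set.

int(A) = ∅
cl(A)  = {E}
∂A     = {E}

open subsets of A: ∅; so int(A) = ∅
closure: X∖int(X∖A) = X∖{N, S} = {E}
∂A = {E} minus ∅ = {E}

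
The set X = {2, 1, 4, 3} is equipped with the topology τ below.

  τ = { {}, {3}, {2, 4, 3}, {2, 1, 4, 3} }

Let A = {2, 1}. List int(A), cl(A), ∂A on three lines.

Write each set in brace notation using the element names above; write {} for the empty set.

interior: largest open inside A is {} (from {})
cl via duality: int({4, 3}) = {3}, so X∖{3} = {2, 1, 4}
cl∖int = {2, 1, 4}

int(A) = {}
cl(A)  = {2, 1, 4}
∂A     = {2, 1, 4}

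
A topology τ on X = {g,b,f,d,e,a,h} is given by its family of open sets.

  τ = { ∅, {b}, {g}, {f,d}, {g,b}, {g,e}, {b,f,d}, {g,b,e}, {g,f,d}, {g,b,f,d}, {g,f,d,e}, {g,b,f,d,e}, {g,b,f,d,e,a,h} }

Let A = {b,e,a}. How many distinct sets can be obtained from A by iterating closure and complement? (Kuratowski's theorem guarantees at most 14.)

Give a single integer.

cl via duality: int({g,f,d,h}) = {g,f,d}, so X∖{g,f,d} = {b,e,a,h}
Write k for closure, c for complement:
  1. A     = {b,e,a}
  2. kA    = {b,e,a,h}
  3. cA    = {g,f,d,h}
  4. ckA   = {g,f,d}
  5. kcA   = {g,f,d,e,a,h}
  6. ckcA  = {b}
  7. kckcA = {b,a,h}
  8. ckckcA = {g,f,d,e}
applying k or c yields no new set

8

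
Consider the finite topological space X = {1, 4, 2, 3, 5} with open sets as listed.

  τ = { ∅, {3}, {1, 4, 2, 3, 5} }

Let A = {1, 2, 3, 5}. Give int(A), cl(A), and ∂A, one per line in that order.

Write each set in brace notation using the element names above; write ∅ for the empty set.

open subsets of A: ∅, {3}; so int(A) = {3}
closure: X∖int(X∖A) = X∖∅ = {1, 4, 2, 3, 5}
∂A = {1, 4, 2, 3, 5} minus {3} = {1, 4, 2, 5}

int(A) = {3}
cl(A)  = {1, 4, 2, 3, 5}
∂A     = {1, 4, 2, 5}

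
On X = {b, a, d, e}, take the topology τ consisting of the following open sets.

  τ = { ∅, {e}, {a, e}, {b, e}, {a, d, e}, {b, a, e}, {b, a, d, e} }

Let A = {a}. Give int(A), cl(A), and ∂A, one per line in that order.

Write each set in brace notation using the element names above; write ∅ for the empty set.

int(A) = ∅
cl(A)  = {a, d}
∂A     = {a, d}

U open, U⊆A: ∅. int(A) = ⋃ = ∅
X∖A={b, d, e}, int(X∖A)={b, e}, hence cl(A)={a, d}
∂A: remove int from cl → {a, d}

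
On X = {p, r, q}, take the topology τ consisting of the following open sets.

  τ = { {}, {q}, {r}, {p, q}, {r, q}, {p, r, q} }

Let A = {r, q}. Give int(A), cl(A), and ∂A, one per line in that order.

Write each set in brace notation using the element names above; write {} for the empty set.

interior: largest open inside A is {r, q} (from {}, {q}, {r}, {r, q})
cl via duality: int({p}) = {}, so X∖{} = {p, r, q}
cl∖int = {p}

int(A) = {r, q}
cl(A)  = {p, r, q}
∂A     = {p}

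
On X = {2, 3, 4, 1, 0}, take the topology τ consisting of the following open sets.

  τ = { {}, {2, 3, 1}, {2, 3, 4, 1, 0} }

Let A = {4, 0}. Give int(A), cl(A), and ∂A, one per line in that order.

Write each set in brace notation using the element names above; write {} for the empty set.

int(A) = {}
cl(A)  = {4, 0}
∂A     = {4, 0}

opens ⊆ A: {}; union → int = {}
complement {2, 3, 1}; its interior {2, 3, 1}; cl(A) = X∖{2, 3, 1} = {4, 0}
boundary = {4, 0} ∖ {} = {4, 0}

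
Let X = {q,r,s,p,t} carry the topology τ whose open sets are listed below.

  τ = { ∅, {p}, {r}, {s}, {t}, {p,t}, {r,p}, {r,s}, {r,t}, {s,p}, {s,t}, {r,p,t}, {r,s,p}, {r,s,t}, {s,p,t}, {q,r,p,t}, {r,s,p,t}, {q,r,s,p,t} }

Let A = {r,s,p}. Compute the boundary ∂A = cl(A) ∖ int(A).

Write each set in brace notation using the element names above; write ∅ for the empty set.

interior: largest open inside A is {r,s,p} (from ∅, {p}, {r}, {s}, {s,p}, {r,s}, {r,p}, {r,s,p})
cl via duality: int({q,t}) = {t}, so X∖{t} = {q,r,s,p}
cl∖int = {q}

{q}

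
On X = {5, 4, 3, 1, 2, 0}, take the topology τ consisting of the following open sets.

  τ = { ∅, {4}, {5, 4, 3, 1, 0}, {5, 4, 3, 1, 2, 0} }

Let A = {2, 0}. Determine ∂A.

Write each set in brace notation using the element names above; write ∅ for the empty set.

{5, 3, 1, 2, 0}

U open, U⊆A: ∅. int(A) = ⋃ = ∅
X∖A={5, 4, 3, 1}, int(X∖A)={4}, hence cl(A)={5, 3, 1, 2, 0}
∂A: remove int from cl → {5, 3, 1, 2, 0}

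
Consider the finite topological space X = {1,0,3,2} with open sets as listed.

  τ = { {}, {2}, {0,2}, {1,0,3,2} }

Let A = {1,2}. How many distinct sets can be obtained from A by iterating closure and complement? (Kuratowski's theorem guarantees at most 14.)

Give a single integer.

6

X∖A={0,3}, int(X∖A)={}, hence cl(A)={1,0,3,2}
Orbit (k=closure, c=complement):
  1. A     = {1,2}
  2. kA    = {1,0,3,2}
  3. cA    = {0,3}
  4. ckA   = {}
  5. kcA   = {1,0,3}
  6. ckcA  = {2}
(closed under both — stop)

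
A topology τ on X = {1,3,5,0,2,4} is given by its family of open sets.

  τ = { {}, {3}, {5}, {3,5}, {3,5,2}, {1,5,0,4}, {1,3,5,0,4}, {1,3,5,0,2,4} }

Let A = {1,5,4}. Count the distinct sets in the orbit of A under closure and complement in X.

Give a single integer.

X∖A={3,0,2}, int(X∖A)={3}, hence cl(A)={1,5,0,2,4}
Orbit (k=closure, c=complement):
  1. A     = {1,5,4}
  2. kA    = {1,5,0,2,4}
  3. cA    = {3,0,2}
  4. ckA   = {3}
  5. kcA   = {1,3,0,2,4}
  6. kckA  = {3,2}
  7. ckcA  = {5}
  8. ckckA = {1,5,0,4}
(closed under both — stop)

8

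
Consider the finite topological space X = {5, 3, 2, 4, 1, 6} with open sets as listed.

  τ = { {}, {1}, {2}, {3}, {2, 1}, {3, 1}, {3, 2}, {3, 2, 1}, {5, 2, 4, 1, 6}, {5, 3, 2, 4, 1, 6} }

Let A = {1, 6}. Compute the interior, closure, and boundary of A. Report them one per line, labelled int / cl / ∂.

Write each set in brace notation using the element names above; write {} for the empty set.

int(A) = {1}
cl(A)  = {5, 4, 1, 6}
∂A     = {5, 4, 6}

opens ⊆ A: {}, {1}; union → int = {1}
complement {5, 3, 2, 4}; its interior {3, 2}; cl(A) = X∖{3, 2} = {5, 4, 1, 6}
boundary = {5, 4, 1, 6} ∖ {1} = {5, 4, 6}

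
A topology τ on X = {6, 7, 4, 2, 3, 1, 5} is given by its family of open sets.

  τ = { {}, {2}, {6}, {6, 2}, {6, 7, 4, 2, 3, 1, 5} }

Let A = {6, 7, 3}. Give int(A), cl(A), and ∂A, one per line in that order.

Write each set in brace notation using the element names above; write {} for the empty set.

int(A) = {6}
cl(A)  = {6, 7, 4, 3, 1, 5}
∂A     = {7, 4, 3, 1, 5}

U open, U⊆A: {}, {6}. int(A) = ⋃ = {6}
X∖A={4, 2, 1, 5}, int(X∖A)={2}, hence cl(A)={6, 7, 4, 3, 1, 5}
∂A: remove int from cl → {7, 4, 3, 1, 5}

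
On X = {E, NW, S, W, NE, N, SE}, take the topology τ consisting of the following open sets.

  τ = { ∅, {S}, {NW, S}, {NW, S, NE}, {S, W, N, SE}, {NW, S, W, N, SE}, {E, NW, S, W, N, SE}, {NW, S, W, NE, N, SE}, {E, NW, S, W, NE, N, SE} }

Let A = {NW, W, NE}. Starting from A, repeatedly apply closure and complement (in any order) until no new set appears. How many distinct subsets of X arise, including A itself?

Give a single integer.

6

X∖A={E, S, N, SE}, int(X∖A)={S}, hence cl(A)={E, NW, W, NE, N, SE}
Orbit (k=closure, c=complement):
  1. A     = {NW, W, NE}
  2. kA    = {E, NW, W, NE, N, SE}
  3. cA    = {E, S, N, SE}
  4. ckA   = {S}
  5. kcA   = {E, NW, S, W, NE, N, SE}
  6. ckcA  = ∅
(closed under both — stop)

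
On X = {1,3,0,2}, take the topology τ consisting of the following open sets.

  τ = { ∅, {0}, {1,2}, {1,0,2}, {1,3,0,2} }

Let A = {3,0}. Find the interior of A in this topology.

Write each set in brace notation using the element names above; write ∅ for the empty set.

{0}

opens ⊆ A: ∅, {0}; union → int = {0}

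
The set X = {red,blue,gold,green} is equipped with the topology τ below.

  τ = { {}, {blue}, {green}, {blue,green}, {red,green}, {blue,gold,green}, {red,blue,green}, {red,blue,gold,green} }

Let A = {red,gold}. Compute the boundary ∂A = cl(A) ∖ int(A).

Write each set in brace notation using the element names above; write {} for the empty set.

U open, U⊆A: {}. int(A) = ⋃ = {}
X∖A={blue,green}, int(X∖A)={blue,green}, hence cl(A)={red,gold}
∂A: remove int from cl → {red,gold}

{red,gold}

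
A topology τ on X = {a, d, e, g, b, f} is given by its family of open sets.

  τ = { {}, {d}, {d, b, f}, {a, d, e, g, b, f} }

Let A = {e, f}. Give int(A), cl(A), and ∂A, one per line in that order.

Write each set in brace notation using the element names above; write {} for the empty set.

U open, U⊆A: {}. int(A) = ⋃ = {}
X∖A={a, d, g, b}, int(X∖A)={d}, hence cl(A)={a, e, g, b, f}
∂A: remove int from cl → {a, e, g, b, f}

int(A) = {}
cl(A)  = {a, e, g, b, f}
∂A     = {a, e, g, b, f}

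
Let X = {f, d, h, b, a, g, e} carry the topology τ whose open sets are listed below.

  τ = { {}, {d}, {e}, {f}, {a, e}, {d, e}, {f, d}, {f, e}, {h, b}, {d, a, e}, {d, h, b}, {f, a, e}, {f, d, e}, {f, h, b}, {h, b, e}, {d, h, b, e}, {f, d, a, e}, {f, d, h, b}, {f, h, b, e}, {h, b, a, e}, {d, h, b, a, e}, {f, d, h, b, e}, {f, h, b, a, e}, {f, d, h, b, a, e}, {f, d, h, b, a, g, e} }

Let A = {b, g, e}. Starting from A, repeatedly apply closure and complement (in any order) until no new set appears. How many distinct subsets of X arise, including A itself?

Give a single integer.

complement {f, d, h, a}; its interior {f, d}; cl(A) = X∖{f, d} = {h, b, a, g, e}
With k = closure, c = complement:
  1. A     = {b, g, e}
  2. kA    = {h, b, a, g, e}
  3. cA    = {f, d, h, a}
  4. ckA   = {f, d}
  5. kcA   = {f, d, h, b, a, g}
  6. kckA  = {f, d, g}
  7. ckcA  = {e}
  8. ckckA = {h, b, a, e}
  9. kckcA = {a, g, e}
  10. ckckcA = {f, d, h, b}
  11. kckckcA = {f, d, h, b, g}
  12. ckckckcA = {a, e}
k, c of each give nothing new

12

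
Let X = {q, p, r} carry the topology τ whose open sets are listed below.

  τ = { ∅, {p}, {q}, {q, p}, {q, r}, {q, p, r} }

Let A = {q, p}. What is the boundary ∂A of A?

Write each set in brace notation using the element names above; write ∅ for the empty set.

opens ⊆ A: ∅, {q}, {p}, {q, p}; union → int = {q, p}
complement {r}; its interior ∅; cl(A) = X∖∅ = {q, p, r}
boundary = {q, p, r} ∖ {q, p} = {r}

{r}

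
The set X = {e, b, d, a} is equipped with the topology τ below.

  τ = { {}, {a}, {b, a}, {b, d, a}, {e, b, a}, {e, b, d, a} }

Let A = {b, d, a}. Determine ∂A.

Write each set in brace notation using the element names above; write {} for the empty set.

{e}

U open, U⊆A: {}, {a}, {b, a}, {b, d, a}. int(A) = ⋃ = {b, d, a}
X∖A={e}, int(X∖A)={}, hence cl(A)={e, b, d, a}
∂A: remove int from cl → {e}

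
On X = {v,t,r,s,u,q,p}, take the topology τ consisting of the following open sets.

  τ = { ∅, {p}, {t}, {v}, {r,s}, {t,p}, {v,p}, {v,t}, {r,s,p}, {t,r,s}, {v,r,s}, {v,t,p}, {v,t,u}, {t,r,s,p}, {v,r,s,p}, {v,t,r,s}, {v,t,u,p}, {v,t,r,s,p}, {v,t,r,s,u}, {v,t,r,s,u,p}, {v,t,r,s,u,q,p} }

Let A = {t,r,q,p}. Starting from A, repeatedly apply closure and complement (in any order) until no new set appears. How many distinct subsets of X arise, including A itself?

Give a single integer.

cl via duality: int({v,s,u}) = {v}, so X∖{v} = {t,r,s,u,q,p}
Write k for closure, c for complement:
  1. A     = {t,r,q,p}
  2. kA    = {t,r,s,u,q,p}
  3. cA    = {v,s,u}
  4. ckA   = {v}
  5. kcA   = {v,r,s,u,q}
  6. kckA  = {v,u,q}
  7. ckcA  = {t,p}
  8. ckckA = {t,r,s,p}
  9. kckcA = {t,u,q,p}
  10. ckckcA = {v,r,s}
applying k or c yields no new set

10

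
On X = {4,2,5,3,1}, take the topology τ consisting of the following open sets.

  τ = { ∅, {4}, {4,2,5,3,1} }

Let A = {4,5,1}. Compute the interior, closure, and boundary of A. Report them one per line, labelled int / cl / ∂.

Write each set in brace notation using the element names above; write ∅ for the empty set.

int(A) = {4}
cl(A)  = {4,2,5,3,1}
∂A     = {2,5,3,1}

opens ⊆ A: ∅, {4}; union → int = {4}
complement {2,3}; its interior ∅; cl(A) = X∖∅ = {4,2,5,3,1}
boundary = {4,2,5,3,1} ∖ {4} = {2,5,3,1}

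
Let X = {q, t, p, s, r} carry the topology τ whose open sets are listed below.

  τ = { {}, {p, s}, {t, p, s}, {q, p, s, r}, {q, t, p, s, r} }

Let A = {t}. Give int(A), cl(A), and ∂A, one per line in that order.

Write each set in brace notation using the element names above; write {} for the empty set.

int(A) = {}
cl(A)  = {t}
∂A     = {t}

interior: largest open inside A is {} (from {})
cl via duality: int({q, p, s, r}) = {q, p, s, r}, so X∖{q, p, s, r} = {t}
cl∖int = {t}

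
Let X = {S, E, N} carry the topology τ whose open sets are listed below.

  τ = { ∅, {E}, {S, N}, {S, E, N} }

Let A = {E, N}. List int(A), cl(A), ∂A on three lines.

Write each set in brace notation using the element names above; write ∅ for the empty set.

interior: largest open inside A is {E} (from ∅, {E})
cl via duality: int({S}) = ∅, so X∖∅ = {S, E, N}
cl∖int = {S, N}

int(A) = {E}
cl(A)  = {S, E, N}
∂A     = {S, N}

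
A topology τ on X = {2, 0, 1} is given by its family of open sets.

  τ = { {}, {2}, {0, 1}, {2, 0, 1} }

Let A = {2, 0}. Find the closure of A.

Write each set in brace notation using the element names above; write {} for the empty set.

complement {1}; its interior {}; cl(A) = X∖{} = {2, 0, 1}

{2, 0, 1}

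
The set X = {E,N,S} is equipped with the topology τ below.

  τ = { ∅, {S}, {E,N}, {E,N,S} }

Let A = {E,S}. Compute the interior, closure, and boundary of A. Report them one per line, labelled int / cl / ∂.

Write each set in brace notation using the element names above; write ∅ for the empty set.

int(A) = {S}
cl(A)  = {E,N,S}
∂A     = {E,N}

interior: largest open inside A is {S} (from ∅, {S})
cl via duality: int({N}) = ∅, so X∖∅ = {E,N,S}
cl∖int = {E,N}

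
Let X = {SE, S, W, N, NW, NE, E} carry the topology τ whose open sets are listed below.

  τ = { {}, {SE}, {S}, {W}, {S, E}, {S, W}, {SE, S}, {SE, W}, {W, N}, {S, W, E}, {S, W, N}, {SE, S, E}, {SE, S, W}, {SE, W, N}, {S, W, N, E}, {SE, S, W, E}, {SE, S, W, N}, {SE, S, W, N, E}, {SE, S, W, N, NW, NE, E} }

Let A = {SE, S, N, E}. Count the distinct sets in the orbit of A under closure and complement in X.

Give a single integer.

cl via duality: int({W, NW, NE}) = {W}, so X∖{W} = {SE, S, N, NW, NE, E}
Write k for closure, c for complement:
  1. A     = {SE, S, N, E}
  2. kA    = {SE, S, N, NW, NE, E}
  3. cA    = {W, NW, NE}
  4. ckA   = {W}
  5. kcA   = {W, N, NW, NE}
  6. ckcA  = {SE, S, E}
  7. kckcA = {SE, S, NW, NE, E}
  8. ckckcA = {W, N}
applying k or c yields no new set

8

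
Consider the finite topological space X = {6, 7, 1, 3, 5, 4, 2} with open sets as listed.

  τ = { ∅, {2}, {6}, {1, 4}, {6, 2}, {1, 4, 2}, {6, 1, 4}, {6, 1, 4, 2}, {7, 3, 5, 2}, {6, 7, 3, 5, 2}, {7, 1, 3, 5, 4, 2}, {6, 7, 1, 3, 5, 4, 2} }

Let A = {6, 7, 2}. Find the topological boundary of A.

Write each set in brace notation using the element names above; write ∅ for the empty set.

{7, 3, 5}

opens ⊆ A: ∅, {2}, {6}, {6, 2}; union → int = {6, 2}
complement {1, 3, 5, 4}; its interior {1, 4}; cl(A) = X∖{1, 4} = {6, 7, 3, 5, 2}
boundary = {6, 7, 3, 5, 2} ∖ {6, 2} = {7, 3, 5}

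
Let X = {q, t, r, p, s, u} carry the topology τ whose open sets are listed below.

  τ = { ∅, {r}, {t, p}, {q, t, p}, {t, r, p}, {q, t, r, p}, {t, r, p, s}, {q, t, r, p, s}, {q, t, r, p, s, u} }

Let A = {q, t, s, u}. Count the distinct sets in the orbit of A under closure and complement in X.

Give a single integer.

X∖A={r, p}, int(X∖A)={r}, hence cl(A)={q, t, p, s, u}
Orbit (k=closure, c=complement):
  1. A     = {q, t, s, u}
  2. kA    = {q, t, p, s, u}
  3. cA    = {r, p}
  4. ckA   = {r}
  5. kcA   = {q, t, r, p, s, u}
  6. kckA  = {r, s, u}
  7. ckcA  = ∅
  8. ckckA = {q, t, p}
(closed under both — stop)

8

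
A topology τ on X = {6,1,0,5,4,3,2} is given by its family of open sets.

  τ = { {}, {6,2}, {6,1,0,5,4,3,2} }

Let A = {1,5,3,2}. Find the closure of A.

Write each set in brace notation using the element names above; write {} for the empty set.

cl via duality: int({6,0,4}) = {}, so X∖{} = {6,1,0,5,4,3,2}

{6,1,0,5,4,3,2}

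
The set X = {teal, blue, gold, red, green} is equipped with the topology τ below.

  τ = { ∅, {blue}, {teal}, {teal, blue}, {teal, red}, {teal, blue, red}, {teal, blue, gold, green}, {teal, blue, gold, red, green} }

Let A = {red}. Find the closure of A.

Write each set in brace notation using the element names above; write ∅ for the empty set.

closure: X∖int(X∖A) = X∖{teal, blue, gold, green} = {red}

{red}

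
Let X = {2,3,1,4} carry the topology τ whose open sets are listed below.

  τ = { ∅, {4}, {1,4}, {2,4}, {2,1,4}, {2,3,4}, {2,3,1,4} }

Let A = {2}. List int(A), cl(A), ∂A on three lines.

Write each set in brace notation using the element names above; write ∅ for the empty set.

opens ⊆ A: ∅; union → int = ∅
complement {3,1,4}; its interior {1,4}; cl(A) = X∖{1,4} = {2,3}
boundary = {2,3} ∖ ∅ = {2,3}

int(A) = ∅
cl(A)  = {2,3}
∂A     = {2,3}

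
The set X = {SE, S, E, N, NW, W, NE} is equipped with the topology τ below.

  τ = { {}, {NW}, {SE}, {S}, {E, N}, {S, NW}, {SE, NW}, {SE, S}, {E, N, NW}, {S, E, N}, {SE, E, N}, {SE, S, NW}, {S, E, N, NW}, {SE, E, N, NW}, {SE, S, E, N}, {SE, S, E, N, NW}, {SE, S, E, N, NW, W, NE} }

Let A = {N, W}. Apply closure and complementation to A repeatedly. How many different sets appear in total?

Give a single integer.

closure: X∖int(X∖A) = X∖{SE, S, NW} = {E, N, W, NE}
Let k=closure and c=complement:
  1. A     = {N, W}
  2. kA    = {E, N, W, NE}
  3. cA    = {SE, S, E, NW, NE}
  4. ckA   = {SE, S, NW}
  5. kcA   = {SE, S, E, N, NW, W, NE}
  6. kckA  = {SE, S, NW, W, NE}
  7. ckcA  = {}
  8. ckckA = {E, N}
— saturated at 8

8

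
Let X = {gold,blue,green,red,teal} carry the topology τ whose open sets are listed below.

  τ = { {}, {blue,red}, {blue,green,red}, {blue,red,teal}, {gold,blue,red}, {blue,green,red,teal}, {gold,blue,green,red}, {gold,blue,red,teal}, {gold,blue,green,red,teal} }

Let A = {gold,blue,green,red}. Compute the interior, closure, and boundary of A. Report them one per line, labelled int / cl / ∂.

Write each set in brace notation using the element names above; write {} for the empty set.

int(A) = {gold,blue,green,red}
cl(A)  = {gold,blue,green,red,teal}
∂A     = {teal}

opens ⊆ A: {}, {blue,red}, {gold,blue,red}, {blue,green,red}, {gold,blue,green,red}; union → int = {gold,blue,green,red}
complement {teal}; its interior {}; cl(A) = X∖{} = {gold,blue,green,red,teal}
boundary = {gold,blue,green,red,teal} ∖ {gold,blue,green,red} = {teal}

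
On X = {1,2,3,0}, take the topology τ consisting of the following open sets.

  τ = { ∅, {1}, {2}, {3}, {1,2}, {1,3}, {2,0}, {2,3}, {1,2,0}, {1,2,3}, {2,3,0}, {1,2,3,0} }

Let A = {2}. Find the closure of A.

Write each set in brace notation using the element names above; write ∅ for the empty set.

complement {1,3,0}; its interior {1,3}; cl(A) = X∖{1,3} = {2,0}

{2,0}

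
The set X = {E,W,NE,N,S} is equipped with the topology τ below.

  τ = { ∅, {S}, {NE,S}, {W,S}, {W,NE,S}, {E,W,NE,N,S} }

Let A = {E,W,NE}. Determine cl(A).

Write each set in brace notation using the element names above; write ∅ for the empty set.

{E,W,NE,N}

complement {N,S}; its interior {S}; cl(A) = X∖{S} = {E,W,NE,N}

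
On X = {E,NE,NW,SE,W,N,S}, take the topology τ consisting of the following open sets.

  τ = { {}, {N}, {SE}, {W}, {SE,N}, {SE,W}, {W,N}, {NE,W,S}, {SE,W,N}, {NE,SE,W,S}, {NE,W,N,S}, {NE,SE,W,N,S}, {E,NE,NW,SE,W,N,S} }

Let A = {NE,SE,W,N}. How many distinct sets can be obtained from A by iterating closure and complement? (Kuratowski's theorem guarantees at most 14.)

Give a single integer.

6

complement {E,NW,S}; its interior {}; cl(A) = X∖{} = {E,NE,NW,SE,W,N,S}
With k = closure, c = complement:
  1. A     = {NE,SE,W,N}
  2. kA    = {E,NE,NW,SE,W,N,S}
  3. cA    = {E,NW,S}
  4. ckA   = {}
  5. kcA   = {E,NE,NW,S}
  6. ckcA  = {SE,W,N}
k, c of each give nothing new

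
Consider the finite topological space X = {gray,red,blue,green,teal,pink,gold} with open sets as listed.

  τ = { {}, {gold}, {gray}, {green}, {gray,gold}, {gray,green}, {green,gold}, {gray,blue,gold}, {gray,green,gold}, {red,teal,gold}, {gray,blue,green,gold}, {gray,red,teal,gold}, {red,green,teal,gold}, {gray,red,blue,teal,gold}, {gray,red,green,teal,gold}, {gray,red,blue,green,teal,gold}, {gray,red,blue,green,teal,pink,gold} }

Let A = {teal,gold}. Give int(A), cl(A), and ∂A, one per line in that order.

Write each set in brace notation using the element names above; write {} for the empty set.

open subsets of A: {}, {gold}; so int(A) = {gold}
closure: X∖int(X∖A) = X∖{gray,green} = {red,blue,teal,pink,gold}
∂A = {red,blue,teal,pink,gold} minus {gold} = {red,blue,teal,pink}

int(A) = {gold}
cl(A)  = {red,blue,teal,pink,gold}
∂A     = {red,blue,teal,pink}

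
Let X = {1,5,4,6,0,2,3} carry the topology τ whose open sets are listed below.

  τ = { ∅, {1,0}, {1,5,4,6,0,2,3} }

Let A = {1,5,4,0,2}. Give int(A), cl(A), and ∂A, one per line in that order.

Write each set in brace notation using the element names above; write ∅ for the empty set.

int(A) = {1,0}
cl(A)  = {1,5,4,6,0,2,3}
∂A     = {5,4,6,2,3}

opens ⊆ A: ∅, {1,0}; union → int = {1,0}
complement {6,3}; its interior ∅; cl(A) = X∖∅ = {1,5,4,6,0,2,3}
boundary = {1,5,4,6,0,2,3} ∖ {1,0} = {5,4,6,2,3}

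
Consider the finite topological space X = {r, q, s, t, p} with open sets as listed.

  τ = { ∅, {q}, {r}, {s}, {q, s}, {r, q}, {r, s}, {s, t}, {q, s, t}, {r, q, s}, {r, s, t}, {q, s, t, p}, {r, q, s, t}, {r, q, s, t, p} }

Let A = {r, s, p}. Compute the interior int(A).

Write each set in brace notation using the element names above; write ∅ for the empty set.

opens ⊆ A: ∅, {r}, {s}, {r, s}; union → int = {r, s}

{r, s}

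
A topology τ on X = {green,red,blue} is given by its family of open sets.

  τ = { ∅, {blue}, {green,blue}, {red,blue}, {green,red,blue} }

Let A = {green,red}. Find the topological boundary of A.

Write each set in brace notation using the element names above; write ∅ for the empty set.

opens ⊆ A: ∅; union → int = ∅
complement {blue}; its interior {blue}; cl(A) = X∖{blue} = {green,red}
boundary = {green,red} ∖ ∅ = {green,red}

{green,red}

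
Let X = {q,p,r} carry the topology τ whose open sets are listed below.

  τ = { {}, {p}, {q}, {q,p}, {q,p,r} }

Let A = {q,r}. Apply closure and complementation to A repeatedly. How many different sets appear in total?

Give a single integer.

4

cl via duality: int({p}) = {p}, so X∖{p} = {q,r}
Write k for closure, c for complement:
  1. A     = {q,r}
  2. cA    = {p}
  3. kcA   = {p,r}
  4. ckcA  = {q}
applying k or c yields no new set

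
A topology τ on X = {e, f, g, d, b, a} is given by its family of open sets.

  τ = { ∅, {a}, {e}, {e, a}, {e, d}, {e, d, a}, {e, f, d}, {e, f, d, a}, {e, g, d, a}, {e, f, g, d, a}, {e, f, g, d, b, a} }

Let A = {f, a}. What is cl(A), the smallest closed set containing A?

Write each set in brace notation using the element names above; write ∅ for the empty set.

{f, g, b, a}

closure: X∖int(X∖A) = X∖{e, d} = {f, g, b, a}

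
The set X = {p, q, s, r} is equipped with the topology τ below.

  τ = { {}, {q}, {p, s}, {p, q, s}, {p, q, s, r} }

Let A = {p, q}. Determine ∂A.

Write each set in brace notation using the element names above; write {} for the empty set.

opens ⊆ A: {}, {q}; union → int = {q}
complement {s, r}; its interior {}; cl(A) = X∖{} = {p, q, s, r}
boundary = {p, q, s, r} ∖ {q} = {p, s, r}

{p, s, r}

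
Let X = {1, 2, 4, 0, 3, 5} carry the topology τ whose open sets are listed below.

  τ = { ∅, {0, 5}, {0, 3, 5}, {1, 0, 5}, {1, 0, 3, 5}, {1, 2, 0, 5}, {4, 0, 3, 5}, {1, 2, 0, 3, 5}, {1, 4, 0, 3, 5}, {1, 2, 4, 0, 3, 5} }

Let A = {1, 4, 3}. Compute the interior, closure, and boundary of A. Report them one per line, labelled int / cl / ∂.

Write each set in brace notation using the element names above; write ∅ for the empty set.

interior: largest open inside A is ∅ (from ∅)
cl via duality: int({2, 0, 5}) = {0, 5}, so X∖{0, 5} = {1, 2, 4, 3}
cl∖int = {1, 2, 4, 3}

int(A) = ∅
cl(A)  = {1, 2, 4, 3}
∂A     = {1, 2, 4, 3}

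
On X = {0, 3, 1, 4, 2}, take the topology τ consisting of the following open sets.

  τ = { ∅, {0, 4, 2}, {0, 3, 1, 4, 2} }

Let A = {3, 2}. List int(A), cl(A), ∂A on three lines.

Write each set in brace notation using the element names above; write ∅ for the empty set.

int(A) = ∅
cl(A)  = {0, 3, 1, 4, 2}
∂A     = {0, 3, 1, 4, 2}

interior: largest open inside A is ∅ (from ∅)
cl via duality: int({0, 1, 4}) = ∅, so X∖∅ = {0, 3, 1, 4, 2}
cl∖int = {0, 3, 1, 4, 2}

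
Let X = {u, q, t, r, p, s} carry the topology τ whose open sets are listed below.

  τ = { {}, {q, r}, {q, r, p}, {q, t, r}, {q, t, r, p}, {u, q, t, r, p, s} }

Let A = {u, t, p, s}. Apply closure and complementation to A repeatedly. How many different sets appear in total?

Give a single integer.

4

complement {q, r}; its interior {q, r}; cl(A) = X∖{q, r} = {u, t, p, s}
With k = closure, c = complement:
  1. A     = {u, t, p, s}
  2. cA    = {q, r}
  3. kcA   = {u, q, t, r, p, s}
  4. ckcA  = {}
k, c of each give nothing new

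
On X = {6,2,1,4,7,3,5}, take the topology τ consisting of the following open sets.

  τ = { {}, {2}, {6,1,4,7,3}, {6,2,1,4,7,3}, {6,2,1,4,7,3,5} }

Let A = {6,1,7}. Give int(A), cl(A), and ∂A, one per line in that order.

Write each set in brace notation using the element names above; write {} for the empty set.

open subsets of A: {}; so int(A) = {}
closure: X∖int(X∖A) = X∖{2} = {6,1,4,7,3,5}
∂A = {6,1,4,7,3,5} minus {} = {6,1,4,7,3,5}

int(A) = {}
cl(A)  = {6,1,4,7,3,5}
∂A     = {6,1,4,7,3,5}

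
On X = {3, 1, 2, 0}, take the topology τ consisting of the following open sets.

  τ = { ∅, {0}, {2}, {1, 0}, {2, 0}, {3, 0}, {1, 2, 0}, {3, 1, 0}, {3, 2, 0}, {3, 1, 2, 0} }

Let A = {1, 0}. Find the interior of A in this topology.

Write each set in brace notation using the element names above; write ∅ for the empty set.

open subsets of A: ∅, {0}, {1, 0}; so int(A) = {1, 0}

{1, 0}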